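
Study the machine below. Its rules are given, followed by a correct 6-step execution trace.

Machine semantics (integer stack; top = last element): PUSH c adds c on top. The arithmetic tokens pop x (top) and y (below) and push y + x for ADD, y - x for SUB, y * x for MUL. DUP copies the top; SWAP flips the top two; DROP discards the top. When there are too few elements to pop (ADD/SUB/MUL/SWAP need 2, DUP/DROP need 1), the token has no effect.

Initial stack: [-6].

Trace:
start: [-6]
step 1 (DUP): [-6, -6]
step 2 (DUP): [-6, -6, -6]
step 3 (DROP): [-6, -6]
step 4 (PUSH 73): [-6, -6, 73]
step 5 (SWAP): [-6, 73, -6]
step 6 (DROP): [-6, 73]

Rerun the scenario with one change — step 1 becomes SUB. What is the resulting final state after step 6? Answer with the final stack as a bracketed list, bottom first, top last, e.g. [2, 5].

[73]

(re-executing from step 1 with the substitution; state before step 1: [-6])
step 1 (SUB): [-6]
step 2 (DUP): [-6, -6]
step 3 (DROP): [-6]
step 4 (PUSH 73): [-6, 73]
step 5 (SWAP): [73, -6]
step 6 (DROP): [73]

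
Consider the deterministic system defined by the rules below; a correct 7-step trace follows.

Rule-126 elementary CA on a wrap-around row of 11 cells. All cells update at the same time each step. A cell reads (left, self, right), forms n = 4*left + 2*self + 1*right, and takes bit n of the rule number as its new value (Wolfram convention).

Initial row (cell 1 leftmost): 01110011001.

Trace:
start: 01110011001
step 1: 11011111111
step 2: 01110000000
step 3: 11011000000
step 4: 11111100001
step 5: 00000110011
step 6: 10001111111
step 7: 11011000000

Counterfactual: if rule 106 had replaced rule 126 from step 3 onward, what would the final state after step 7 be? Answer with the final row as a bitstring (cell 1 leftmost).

(re-executing steps 3..7 under rule 106; state before step 3: 01110000000)
step 3: 11010000000
step 4: 11100000001
step 5: 00100000011
step 6: 01000000111
step 7: 10000001101

10000001101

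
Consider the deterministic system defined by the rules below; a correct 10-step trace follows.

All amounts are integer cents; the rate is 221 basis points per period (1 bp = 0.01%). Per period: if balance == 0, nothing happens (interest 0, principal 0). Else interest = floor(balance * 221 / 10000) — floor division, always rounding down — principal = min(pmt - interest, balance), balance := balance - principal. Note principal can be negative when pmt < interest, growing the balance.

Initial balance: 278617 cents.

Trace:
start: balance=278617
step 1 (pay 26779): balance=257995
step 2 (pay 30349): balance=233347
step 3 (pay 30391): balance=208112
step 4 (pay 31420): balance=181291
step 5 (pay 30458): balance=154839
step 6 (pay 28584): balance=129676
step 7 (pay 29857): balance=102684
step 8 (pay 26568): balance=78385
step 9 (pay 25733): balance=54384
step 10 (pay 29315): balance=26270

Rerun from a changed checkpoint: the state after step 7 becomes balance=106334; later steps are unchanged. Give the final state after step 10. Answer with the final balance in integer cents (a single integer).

state after step 7 := balance=106334
step 8 (pay 26568): balance=82115
step 9 (pay 25733): balance=58196
step 10 (pay 29315): balance=30167

30167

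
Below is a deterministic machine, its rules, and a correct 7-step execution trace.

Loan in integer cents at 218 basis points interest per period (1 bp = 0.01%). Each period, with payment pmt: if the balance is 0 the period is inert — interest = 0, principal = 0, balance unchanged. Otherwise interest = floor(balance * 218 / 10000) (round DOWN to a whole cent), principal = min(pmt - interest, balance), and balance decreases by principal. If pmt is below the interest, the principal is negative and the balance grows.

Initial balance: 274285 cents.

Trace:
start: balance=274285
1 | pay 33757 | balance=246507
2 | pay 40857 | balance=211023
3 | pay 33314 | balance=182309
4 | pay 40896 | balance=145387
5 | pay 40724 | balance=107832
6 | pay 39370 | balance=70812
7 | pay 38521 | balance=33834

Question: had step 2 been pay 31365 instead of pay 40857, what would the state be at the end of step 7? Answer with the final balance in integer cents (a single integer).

(re-executing from step 2 with the substitution; state before step 2: balance=246507)
2 | pay 31365 | balance=220515
3 | pay 33314 | balance=192008
4 | pay 40896 | balance=155297
5 | pay 40724 | balance=117958
6 | pay 39370 | balance=81159
7 | pay 38521 | balance=44407

44407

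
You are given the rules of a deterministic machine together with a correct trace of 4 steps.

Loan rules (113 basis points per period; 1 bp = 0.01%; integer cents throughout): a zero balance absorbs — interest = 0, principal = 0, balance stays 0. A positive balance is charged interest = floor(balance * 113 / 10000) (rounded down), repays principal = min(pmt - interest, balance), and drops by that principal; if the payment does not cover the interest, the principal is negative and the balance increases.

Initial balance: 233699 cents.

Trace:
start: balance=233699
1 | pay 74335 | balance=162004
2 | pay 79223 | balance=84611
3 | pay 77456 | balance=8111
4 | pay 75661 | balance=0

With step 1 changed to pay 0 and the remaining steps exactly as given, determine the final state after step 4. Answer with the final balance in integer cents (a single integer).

9424

(re-executing from step 1 with the substitution; state before step 1: balance=233699)
1 | pay 0 | balance=236339
2 | pay 79223 | balance=159786
3 | pay 77456 | balance=84135
4 | pay 75661 | balance=9424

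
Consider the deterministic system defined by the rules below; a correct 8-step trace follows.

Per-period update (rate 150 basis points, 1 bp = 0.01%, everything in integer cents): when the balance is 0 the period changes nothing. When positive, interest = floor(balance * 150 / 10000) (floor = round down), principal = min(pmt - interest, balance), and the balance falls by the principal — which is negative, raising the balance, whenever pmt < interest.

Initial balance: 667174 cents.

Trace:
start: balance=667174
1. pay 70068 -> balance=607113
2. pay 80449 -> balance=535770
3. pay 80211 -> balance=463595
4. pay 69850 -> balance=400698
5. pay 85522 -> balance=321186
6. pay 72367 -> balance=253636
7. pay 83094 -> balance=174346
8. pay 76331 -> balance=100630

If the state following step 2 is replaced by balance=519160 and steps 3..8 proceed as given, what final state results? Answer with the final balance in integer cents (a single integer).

82469

state after step 2 := balance=519160
3. pay 80211 -> balance=446736
4. pay 69850 -> balance=383587
5. pay 85522 -> balance=303818
6. pay 72367 -> balance=236008
7. pay 83094 -> balance=156454
8. pay 76331 -> balance=82469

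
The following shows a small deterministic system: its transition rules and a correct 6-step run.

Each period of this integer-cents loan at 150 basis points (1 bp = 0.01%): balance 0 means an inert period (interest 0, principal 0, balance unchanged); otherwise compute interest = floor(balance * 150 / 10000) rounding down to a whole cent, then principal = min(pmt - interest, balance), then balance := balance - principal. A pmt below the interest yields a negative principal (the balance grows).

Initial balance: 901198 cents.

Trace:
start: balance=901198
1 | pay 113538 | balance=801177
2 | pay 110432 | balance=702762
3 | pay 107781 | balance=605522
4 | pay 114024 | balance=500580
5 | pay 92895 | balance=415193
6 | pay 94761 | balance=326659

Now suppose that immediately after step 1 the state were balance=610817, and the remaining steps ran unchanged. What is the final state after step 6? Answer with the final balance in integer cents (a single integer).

state after step 1 := balance=610817
2 | pay 110432 | balance=509547
3 | pay 107781 | balance=409409
4 | pay 114024 | balance=301526
5 | pay 92895 | balance=213153
6 | pay 94761 | balance=121589

121589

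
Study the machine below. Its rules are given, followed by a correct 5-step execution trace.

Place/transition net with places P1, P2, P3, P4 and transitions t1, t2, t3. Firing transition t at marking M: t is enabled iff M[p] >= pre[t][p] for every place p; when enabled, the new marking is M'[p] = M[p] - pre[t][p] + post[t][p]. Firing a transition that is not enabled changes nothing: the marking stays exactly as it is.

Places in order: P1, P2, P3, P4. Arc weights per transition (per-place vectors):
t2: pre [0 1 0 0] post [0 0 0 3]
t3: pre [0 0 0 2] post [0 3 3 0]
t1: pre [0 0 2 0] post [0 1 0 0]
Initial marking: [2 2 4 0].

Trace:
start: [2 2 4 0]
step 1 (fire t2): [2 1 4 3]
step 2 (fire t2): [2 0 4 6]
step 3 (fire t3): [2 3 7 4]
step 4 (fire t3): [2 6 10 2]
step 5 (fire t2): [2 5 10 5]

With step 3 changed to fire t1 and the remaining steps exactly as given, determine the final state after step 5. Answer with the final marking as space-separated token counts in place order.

2 3 5 7

(re-executing from step 3 with the substitution; state before step 3: [2 0 4 6])
step 3 (fire t1): [2 1 2 6]
step 4 (fire t3): [2 4 5 4]
step 5 (fire t2): [2 3 5 7]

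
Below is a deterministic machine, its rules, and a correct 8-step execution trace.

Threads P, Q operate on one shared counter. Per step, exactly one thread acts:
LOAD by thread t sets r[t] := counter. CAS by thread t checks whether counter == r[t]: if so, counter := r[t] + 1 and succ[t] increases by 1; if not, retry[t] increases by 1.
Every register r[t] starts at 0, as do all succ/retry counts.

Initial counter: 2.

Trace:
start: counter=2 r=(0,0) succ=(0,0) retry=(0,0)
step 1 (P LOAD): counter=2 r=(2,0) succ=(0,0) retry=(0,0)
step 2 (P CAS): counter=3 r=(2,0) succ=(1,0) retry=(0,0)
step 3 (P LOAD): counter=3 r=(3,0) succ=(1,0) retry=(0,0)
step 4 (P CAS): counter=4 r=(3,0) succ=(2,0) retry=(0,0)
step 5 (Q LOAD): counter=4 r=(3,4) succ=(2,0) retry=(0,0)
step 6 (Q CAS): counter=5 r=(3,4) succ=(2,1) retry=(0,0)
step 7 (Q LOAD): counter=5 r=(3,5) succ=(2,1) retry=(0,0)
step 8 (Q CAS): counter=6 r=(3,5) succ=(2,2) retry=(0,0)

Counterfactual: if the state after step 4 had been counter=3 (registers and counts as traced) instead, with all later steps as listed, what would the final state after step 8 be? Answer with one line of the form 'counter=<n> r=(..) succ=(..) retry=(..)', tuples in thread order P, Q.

state after step 4 := counter=3 r=(3,0) succ=(2,0) retry=(0,0)
step 5 (Q LOAD): counter=3 r=(3,3) succ=(2,0) retry=(0,0)
step 6 (Q CAS): counter=4 r=(3,3) succ=(2,1) retry=(0,0)
step 7 (Q LOAD): counter=4 r=(3,4) succ=(2,1) retry=(0,0)
step 8 (Q CAS): counter=5 r=(3,4) succ=(2,2) retry=(0,0)

counter=5 r=(3,4) succ=(2,2) retry=(0,0)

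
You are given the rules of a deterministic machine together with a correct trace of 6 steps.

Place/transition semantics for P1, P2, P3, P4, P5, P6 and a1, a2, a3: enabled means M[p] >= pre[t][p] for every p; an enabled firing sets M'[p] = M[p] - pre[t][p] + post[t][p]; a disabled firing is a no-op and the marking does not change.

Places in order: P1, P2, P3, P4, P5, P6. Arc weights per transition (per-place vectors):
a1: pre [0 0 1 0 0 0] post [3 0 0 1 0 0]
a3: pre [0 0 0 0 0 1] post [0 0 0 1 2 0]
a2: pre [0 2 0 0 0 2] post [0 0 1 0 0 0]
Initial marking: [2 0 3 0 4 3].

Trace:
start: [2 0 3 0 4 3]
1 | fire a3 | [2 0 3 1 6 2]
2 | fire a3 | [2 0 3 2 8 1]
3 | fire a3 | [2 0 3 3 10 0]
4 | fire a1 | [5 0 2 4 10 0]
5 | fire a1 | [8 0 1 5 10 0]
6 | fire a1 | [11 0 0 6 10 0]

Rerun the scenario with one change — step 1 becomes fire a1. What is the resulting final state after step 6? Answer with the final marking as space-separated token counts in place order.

11 0 0 5 8 1

(re-executing from step 1 with the substitution; state before step 1: [2 0 3 0 4 3])
1 | fire a1 | [5 0 2 1 4 3]
2 | fire a3 | [5 0 2 2 6 2]
3 | fire a3 | [5 0 2 3 8 1]
4 | fire a1 | [8 0 1 4 8 1]
5 | fire a1 | [11 0 0 5 8 1]
6 | fire a1 | [11 0 0 5 8 1]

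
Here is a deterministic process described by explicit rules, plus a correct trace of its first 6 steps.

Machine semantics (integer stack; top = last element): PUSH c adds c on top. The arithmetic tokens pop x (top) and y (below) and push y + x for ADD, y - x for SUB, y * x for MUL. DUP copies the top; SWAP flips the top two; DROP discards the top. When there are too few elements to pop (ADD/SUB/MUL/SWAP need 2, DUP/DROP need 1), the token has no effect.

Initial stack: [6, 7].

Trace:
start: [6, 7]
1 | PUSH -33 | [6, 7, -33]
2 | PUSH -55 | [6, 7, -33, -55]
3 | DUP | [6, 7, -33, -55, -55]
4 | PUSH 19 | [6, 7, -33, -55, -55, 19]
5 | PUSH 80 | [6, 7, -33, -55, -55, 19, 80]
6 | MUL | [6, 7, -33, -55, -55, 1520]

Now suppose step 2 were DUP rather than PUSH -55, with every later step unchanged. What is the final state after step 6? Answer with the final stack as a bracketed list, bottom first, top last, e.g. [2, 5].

(re-executing from step 2 with the substitution; state before step 2: [6, 7, -33])
2 | DUP | [6, 7, -33, -33]
3 | DUP | [6, 7, -33, -33, -33]
4 | PUSH 19 | [6, 7, -33, -33, -33, 19]
5 | PUSH 80 | [6, 7, -33, -33, -33, 19, 80]
6 | MUL | [6, 7, -33, -33, -33, 1520]

[6, 7, -33, -33, -33, 1520]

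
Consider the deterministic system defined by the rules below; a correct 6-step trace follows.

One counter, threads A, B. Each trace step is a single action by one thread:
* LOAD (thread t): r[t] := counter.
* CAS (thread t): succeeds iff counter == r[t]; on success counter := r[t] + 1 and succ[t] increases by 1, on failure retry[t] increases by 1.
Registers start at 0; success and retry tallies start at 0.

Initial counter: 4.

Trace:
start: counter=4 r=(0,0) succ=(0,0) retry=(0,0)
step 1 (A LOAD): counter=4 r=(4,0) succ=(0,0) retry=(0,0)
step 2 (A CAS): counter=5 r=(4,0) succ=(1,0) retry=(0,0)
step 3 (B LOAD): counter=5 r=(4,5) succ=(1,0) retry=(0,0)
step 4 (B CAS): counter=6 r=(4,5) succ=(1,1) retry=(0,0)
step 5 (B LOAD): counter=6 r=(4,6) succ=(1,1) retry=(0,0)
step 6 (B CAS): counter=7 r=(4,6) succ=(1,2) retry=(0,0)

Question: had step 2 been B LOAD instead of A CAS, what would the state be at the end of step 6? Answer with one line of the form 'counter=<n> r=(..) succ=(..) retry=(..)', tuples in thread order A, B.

counter=6 r=(4,5) succ=(0,2) retry=(0,0)

(re-executing from step 2 with the substitution; state before step 2: counter=4 r=(4,0) succ=(0,0) retry=(0,0))
step 2 (B LOAD): counter=4 r=(4,4) succ=(0,0) retry=(0,0)
step 3 (B LOAD): counter=4 r=(4,4) succ=(0,0) retry=(0,0)
step 4 (B CAS): counter=5 r=(4,4) succ=(0,1) retry=(0,0)
step 5 (B LOAD): counter=5 r=(4,5) succ=(0,1) retry=(0,0)
step 6 (B CAS): counter=6 r=(4,5) succ=(0,2) retry=(0,0)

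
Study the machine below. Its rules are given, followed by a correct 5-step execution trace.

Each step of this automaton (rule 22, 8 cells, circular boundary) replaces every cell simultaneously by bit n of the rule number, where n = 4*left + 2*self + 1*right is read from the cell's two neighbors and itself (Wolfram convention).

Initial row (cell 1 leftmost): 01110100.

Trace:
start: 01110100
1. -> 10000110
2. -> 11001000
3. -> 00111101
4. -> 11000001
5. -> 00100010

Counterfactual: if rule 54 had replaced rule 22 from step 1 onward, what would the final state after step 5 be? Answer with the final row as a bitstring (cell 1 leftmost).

(re-executing steps 1..5 under rule 54; state before step 1: 01110100)
1. -> 10001110
2. -> 11010001
3. -> 00111010
4. -> 01000111
5. -> 11101000

11101000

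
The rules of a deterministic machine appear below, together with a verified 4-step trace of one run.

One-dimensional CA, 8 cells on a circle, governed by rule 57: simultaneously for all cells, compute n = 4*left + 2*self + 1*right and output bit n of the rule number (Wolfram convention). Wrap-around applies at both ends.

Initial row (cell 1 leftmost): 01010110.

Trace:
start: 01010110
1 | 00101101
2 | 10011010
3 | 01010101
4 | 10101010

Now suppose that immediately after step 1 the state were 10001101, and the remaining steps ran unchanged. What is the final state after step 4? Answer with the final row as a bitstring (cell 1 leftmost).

10101101

state after step 1 := 10001101
2 | 01101011
3 | 11010110
4 | 10101101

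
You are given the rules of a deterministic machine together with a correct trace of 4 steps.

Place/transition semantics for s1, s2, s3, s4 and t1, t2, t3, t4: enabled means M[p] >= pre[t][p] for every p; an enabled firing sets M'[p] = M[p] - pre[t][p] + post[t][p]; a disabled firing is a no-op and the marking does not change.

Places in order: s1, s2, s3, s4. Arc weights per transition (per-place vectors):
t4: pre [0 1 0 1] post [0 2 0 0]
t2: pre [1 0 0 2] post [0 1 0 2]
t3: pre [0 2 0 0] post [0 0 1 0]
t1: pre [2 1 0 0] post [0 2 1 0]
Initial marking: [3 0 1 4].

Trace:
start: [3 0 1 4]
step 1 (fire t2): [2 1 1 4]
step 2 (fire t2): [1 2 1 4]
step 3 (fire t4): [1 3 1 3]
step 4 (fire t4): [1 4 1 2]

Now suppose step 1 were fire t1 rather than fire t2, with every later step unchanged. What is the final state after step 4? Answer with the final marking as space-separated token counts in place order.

(re-executing from step 1 with the substitution; state before step 1: [3 0 1 4])
step 1 (fire t1): [3 0 1 4]
step 2 (fire t2): [2 1 1 4]
step 3 (fire t4): [2 2 1 3]
step 4 (fire t4): [2 3 1 2]

2 3 1 2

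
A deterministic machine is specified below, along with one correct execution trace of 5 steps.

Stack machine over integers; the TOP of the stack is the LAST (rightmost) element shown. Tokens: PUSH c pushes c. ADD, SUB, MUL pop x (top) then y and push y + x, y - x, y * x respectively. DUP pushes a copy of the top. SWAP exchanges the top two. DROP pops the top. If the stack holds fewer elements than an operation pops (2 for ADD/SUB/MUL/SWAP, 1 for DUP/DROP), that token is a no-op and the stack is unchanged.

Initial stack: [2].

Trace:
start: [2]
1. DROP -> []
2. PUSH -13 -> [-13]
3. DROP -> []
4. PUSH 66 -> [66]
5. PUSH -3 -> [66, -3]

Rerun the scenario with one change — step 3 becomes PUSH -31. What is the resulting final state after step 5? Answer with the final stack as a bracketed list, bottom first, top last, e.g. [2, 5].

[-13, -31, 66, -3]

(re-executing from step 3 with the substitution; state before step 3: [-13])
3. PUSH -31 -> [-13, -31]
4. PUSH 66 -> [-13, -31, 66]
5. PUSH -3 -> [-13, -31, 66, -3]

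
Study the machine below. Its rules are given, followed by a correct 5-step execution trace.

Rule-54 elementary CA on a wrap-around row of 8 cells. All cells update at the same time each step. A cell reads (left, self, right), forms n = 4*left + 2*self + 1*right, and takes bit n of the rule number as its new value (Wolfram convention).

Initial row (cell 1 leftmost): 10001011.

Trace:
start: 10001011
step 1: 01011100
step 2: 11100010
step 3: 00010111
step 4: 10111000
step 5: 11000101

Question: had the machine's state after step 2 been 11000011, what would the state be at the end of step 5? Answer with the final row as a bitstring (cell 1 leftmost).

state after step 2 := 11000011
step 3: 00100100
step 4: 01111110
step 5: 10000001

10000001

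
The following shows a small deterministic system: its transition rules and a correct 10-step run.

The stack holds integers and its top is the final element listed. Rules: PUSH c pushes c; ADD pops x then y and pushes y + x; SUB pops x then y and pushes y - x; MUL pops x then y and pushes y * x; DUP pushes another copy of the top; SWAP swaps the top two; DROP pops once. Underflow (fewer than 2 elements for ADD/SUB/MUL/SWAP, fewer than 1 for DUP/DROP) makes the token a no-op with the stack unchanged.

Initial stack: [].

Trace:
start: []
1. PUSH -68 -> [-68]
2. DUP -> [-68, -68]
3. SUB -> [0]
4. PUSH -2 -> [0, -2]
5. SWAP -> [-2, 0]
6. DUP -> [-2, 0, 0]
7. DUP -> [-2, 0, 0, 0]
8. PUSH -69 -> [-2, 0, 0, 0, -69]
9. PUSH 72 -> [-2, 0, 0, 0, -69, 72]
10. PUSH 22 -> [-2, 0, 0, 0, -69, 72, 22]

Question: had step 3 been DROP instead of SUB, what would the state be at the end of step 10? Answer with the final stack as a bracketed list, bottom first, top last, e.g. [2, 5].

(re-executing from step 3 with the substitution; state before step 3: [-68, -68])
3. DROP -> [-68]
4. PUSH -2 -> [-68, -2]
5. SWAP -> [-2, -68]
6. DUP -> [-2, -68, -68]
7. DUP -> [-2, -68, -68, -68]
8. PUSH -69 -> [-2, -68, -68, -68, -69]
9. PUSH 72 -> [-2, -68, -68, -68, -69, 72]
10. PUSH 22 -> [-2, -68, -68, -68, -69, 72, 22]

[-2, -68, -68, -68, -69, 72, 22]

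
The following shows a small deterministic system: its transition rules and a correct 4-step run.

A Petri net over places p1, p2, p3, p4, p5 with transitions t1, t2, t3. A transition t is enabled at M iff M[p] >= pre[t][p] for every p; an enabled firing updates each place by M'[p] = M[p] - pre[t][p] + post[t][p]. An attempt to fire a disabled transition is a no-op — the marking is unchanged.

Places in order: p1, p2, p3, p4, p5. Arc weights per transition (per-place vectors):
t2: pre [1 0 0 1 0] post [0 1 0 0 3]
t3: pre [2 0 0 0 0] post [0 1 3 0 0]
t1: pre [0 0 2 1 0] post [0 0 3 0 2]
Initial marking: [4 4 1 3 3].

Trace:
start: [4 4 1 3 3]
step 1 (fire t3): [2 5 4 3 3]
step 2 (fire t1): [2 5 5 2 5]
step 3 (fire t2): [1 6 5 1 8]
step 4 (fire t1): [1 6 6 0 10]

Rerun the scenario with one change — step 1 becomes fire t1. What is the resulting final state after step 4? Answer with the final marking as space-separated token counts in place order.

3 5 1 2 6

(re-executing from step 1 with the substitution; state before step 1: [4 4 1 3 3])
step 1 (fire t1): [4 4 1 3 3]
step 2 (fire t1): [4 4 1 3 3]
step 3 (fire t2): [3 5 1 2 6]
step 4 (fire t1): [3 5 1 2 6]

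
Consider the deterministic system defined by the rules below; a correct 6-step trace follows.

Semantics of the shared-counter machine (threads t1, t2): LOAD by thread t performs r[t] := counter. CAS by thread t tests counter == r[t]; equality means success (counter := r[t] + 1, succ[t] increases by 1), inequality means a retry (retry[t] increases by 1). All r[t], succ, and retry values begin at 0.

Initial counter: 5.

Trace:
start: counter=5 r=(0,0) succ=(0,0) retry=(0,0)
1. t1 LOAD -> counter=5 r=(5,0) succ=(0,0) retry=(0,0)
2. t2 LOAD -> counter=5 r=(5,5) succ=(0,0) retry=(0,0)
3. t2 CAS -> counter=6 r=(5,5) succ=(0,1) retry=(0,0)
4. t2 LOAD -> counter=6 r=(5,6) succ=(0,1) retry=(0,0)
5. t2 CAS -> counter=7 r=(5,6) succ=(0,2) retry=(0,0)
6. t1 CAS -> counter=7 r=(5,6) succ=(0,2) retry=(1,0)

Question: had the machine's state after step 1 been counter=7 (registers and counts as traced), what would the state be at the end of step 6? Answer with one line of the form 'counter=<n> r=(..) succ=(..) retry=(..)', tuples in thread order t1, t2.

counter=9 r=(5,8) succ=(0,2) retry=(1,0)

state after step 1 := counter=7 r=(5,0) succ=(0,0) retry=(0,0)
2. t2 LOAD -> counter=7 r=(5,7) succ=(0,0) retry=(0,0)
3. t2 CAS -> counter=8 r=(5,7) succ=(0,1) retry=(0,0)
4. t2 LOAD -> counter=8 r=(5,8) succ=(0,1) retry=(0,0)
5. t2 CAS -> counter=9 r=(5,8) succ=(0,2) retry=(0,0)
6. t1 CAS -> counter=9 r=(5,8) succ=(0,2) retry=(1,0)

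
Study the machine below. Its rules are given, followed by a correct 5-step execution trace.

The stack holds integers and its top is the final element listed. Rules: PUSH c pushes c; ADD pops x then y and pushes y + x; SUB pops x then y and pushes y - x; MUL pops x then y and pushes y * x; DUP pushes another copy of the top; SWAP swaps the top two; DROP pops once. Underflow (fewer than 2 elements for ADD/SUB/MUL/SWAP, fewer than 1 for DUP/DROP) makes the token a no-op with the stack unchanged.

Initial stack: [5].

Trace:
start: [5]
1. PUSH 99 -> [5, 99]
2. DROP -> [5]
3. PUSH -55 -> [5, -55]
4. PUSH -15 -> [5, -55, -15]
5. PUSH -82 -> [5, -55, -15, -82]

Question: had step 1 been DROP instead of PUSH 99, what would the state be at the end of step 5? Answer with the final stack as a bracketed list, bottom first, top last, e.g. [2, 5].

(re-executing from step 1 with the substitution; state before step 1: [5])
1. DROP -> []
2. DROP -> []
3. PUSH -55 -> [-55]
4. PUSH -15 -> [-55, -15]
5. PUSH -82 -> [-55, -15, -82]

[-55, -15, -82]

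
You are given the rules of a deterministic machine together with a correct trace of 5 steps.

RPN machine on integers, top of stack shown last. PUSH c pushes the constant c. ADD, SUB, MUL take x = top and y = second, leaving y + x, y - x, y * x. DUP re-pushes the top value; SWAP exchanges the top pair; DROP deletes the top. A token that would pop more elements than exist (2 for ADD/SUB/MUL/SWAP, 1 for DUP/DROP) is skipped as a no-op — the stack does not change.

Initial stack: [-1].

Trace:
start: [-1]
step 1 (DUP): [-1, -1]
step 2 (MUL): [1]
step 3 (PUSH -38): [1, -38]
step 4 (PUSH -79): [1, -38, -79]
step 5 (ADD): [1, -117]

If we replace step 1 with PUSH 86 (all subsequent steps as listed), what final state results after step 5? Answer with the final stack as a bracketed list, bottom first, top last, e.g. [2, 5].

[-86, -117]

(re-executing from step 1 with the substitution; state before step 1: [-1])
step 1 (PUSH 86): [-1, 86]
step 2 (MUL): [-86]
step 3 (PUSH -38): [-86, -38]
step 4 (PUSH -79): [-86, -38, -79]
step 5 (ADD): [-86, -117]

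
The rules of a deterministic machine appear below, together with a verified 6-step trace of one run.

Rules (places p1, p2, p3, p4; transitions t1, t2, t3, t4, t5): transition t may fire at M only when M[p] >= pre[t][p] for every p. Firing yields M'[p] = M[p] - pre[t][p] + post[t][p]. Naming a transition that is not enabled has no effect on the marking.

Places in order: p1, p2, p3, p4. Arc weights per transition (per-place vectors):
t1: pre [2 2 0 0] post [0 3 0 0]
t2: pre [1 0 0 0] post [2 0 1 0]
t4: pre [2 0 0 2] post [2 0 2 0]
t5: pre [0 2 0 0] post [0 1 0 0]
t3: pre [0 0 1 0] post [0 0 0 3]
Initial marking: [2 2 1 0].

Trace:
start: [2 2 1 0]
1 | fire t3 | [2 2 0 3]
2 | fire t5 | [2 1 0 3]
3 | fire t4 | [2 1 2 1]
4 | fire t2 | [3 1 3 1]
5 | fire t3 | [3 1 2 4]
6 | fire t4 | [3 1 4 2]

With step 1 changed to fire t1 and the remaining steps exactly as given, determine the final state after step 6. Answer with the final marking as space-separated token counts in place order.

0 2 0 3

(re-executing from step 1 with the substitution; state before step 1: [2 2 1 0])
1 | fire t1 | [0 3 1 0]
2 | fire t5 | [0 2 1 0]
3 | fire t4 | [0 2 1 0]
4 | fire t2 | [0 2 1 0]
5 | fire t3 | [0 2 0 3]
6 | fire t4 | [0 2 0 3]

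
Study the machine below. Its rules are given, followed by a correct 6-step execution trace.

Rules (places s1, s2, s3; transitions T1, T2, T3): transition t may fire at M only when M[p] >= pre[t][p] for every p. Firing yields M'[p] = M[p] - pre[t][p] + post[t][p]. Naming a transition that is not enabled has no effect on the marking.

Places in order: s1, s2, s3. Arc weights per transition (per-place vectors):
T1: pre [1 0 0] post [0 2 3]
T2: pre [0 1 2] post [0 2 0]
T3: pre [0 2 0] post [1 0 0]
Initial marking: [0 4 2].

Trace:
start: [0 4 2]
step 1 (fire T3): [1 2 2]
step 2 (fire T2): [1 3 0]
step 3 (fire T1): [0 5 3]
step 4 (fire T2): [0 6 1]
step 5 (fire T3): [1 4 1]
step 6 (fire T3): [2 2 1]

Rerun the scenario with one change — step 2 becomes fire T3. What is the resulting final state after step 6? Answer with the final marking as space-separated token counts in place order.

2 1 3

(re-executing from step 2 with the substitution; state before step 2: [1 2 2])
step 2 (fire T3): [2 0 2]
step 3 (fire T1): [1 2 5]
step 4 (fire T2): [1 3 3]
step 5 (fire T3): [2 1 3]
step 6 (fire T3): [2 1 3]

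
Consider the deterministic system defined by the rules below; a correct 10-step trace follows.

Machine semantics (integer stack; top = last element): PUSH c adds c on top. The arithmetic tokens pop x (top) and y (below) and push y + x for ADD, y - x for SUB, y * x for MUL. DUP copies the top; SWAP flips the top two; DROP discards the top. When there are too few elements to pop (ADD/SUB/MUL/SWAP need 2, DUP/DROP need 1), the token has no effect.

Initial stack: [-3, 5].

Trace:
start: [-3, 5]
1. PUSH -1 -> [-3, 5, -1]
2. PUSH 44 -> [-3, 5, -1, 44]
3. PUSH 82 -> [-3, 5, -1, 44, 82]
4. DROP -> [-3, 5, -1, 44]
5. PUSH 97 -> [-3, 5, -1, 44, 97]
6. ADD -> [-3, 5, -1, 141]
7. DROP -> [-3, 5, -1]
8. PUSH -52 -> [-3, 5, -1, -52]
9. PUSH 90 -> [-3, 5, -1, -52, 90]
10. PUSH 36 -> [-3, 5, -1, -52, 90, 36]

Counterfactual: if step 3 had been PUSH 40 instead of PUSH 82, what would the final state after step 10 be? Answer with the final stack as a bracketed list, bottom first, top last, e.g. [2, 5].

(re-executing from step 3 with the substitution; state before step 3: [-3, 5, -1, 44])
3. PUSH 40 -> [-3, 5, -1, 44, 40]
4. DROP -> [-3, 5, -1, 44]
5. PUSH 97 -> [-3, 5, -1, 44, 97]
6. ADD -> [-3, 5, -1, 141]
7. DROP -> [-3, 5, -1]
8. PUSH -52 -> [-3, 5, -1, -52]
9. PUSH 90 -> [-3, 5, -1, -52, 90]
10. PUSH 36 -> [-3, 5, -1, -52, 90, 36]

[-3, 5, -1, -52, 90, 36]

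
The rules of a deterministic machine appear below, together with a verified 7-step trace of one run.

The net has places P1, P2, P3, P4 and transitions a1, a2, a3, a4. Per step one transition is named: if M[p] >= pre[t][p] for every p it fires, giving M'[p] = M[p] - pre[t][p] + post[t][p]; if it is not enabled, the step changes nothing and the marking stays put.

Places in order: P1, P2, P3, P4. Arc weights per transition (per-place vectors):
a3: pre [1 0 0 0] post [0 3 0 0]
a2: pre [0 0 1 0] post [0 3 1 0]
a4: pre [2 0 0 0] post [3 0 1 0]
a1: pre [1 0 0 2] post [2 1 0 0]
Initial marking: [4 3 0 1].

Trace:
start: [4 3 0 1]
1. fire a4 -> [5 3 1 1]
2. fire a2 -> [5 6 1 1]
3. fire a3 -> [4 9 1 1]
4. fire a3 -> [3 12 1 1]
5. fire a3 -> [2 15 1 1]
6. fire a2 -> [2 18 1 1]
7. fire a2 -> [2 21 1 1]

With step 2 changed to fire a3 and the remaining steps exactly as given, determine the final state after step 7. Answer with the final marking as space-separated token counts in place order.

(re-executing from step 2 with the substitution; state before step 2: [5 3 1 1])
2. fire a3 -> [4 6 1 1]
3. fire a3 -> [3 9 1 1]
4. fire a3 -> [2 12 1 1]
5. fire a3 -> [1 15 1 1]
6. fire a2 -> [1 18 1 1]
7. fire a2 -> [1 21 1 1]

1 21 1 1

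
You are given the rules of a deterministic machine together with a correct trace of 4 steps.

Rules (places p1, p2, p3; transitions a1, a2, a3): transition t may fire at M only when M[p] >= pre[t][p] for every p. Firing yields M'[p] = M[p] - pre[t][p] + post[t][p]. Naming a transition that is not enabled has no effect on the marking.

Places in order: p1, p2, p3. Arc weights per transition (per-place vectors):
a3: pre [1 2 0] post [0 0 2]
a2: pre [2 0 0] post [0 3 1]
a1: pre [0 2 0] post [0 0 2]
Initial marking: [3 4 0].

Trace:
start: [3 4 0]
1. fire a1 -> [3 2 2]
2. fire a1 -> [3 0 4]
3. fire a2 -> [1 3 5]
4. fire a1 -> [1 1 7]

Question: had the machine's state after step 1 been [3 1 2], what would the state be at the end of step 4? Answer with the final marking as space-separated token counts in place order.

state after step 1 := [3 1 2]
2. fire a1 -> [3 1 2]
3. fire a2 -> [1 4 3]
4. fire a1 -> [1 2 5]

1 2 5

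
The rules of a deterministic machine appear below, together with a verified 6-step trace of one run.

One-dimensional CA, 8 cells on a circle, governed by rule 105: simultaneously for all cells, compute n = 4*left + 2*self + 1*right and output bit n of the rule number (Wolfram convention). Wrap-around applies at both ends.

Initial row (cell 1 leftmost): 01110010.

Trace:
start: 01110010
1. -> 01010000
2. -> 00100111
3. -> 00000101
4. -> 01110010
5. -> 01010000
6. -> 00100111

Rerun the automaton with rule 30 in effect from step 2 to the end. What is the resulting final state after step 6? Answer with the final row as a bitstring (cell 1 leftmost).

(re-executing steps 2..6 under rule 30; state before step 2: 01010000)
2. -> 11011000
3. -> 10010101
4. -> 01110101
5. -> 01000101
6. -> 01101101

01101101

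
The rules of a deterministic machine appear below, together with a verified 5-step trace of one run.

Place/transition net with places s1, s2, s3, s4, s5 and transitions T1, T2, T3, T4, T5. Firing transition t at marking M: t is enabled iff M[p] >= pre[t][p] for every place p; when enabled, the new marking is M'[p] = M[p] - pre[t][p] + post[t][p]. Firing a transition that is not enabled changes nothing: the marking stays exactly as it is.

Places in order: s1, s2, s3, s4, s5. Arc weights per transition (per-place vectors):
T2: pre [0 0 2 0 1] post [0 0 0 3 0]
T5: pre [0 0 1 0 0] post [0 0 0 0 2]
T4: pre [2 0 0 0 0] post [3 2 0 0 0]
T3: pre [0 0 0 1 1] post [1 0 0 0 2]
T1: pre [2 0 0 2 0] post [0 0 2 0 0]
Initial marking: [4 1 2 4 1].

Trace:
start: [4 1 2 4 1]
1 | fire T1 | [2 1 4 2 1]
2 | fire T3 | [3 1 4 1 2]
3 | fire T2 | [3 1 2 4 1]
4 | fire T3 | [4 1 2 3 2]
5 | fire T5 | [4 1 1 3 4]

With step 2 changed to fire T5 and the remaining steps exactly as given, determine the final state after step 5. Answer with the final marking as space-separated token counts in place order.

(re-executing from step 2 with the substitution; state before step 2: [2 1 4 2 1])
2 | fire T5 | [2 1 3 2 3]
3 | fire T2 | [2 1 1 5 2]
4 | fire T3 | [3 1 1 4 3]
5 | fire T5 | [3 1 0 4 5]

3 1 0 4 5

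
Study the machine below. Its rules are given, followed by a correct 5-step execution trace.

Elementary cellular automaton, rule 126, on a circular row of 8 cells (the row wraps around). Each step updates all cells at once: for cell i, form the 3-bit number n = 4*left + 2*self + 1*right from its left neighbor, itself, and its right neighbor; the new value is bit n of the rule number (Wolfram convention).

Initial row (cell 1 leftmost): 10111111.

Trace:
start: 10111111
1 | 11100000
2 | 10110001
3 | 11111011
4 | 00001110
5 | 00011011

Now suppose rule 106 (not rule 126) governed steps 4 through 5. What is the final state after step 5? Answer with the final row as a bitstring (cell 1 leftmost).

(re-executing steps 4..5 under rule 106; state before step 4: 11111011)
4 | 00001110
5 | 00011010

00011010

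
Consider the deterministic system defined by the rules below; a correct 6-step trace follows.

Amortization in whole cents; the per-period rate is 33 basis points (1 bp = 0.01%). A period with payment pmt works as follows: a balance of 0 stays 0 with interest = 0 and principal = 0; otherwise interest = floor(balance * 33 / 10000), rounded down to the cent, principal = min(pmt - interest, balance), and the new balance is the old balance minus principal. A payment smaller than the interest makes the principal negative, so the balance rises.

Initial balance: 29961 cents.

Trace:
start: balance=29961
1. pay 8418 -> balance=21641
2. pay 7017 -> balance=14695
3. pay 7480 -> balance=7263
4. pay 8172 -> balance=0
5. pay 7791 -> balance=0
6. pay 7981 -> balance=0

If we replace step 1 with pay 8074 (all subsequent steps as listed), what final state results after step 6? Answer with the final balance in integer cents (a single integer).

0

(re-executing from step 1 with the substitution; state before step 1: balance=29961)
1. pay 8074 -> balance=21985
2. pay 7017 -> balance=15040
3. pay 7480 -> balance=7609
4. pay 8172 -> balance=0
5. pay 7791 -> balance=0
6. pay 7981 -> balance=0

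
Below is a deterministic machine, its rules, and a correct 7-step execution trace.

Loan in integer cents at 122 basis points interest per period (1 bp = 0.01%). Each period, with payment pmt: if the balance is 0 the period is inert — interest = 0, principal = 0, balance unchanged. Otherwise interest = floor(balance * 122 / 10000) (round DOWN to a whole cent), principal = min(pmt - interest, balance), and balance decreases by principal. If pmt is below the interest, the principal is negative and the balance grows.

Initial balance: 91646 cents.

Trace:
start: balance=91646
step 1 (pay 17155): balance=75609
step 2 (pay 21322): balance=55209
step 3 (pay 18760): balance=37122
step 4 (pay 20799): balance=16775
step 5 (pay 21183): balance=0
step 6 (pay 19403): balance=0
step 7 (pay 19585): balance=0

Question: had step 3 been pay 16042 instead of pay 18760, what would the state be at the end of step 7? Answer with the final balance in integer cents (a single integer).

0

(re-executing from step 3 with the substitution; state before step 3: balance=55209)
step 3 (pay 16042): balance=39840
step 4 (pay 20799): balance=19527
step 5 (pay 21183): balance=0
step 6 (pay 19403): balance=0
step 7 (pay 19585): balance=0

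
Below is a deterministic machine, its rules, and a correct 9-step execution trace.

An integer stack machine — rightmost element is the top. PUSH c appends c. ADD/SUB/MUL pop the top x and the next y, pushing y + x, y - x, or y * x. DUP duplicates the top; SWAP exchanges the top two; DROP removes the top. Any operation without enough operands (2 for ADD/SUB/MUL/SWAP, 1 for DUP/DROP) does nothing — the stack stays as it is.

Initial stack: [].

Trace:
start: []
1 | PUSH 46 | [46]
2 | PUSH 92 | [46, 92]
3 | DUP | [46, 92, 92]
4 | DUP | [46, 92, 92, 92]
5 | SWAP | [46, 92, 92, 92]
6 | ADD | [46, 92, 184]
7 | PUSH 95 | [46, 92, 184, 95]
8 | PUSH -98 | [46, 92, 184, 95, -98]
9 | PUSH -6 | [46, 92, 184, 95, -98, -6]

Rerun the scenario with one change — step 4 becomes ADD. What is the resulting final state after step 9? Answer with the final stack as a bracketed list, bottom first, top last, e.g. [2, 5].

(re-executing from step 4 with the substitution; state before step 4: [46, 92, 92])
4 | ADD | [46, 184]
5 | SWAP | [184, 46]
6 | ADD | [230]
7 | PUSH 95 | [230, 95]
8 | PUSH -98 | [230, 95, -98]
9 | PUSH -6 | [230, 95, -98, -6]

[230, 95, -98, -6]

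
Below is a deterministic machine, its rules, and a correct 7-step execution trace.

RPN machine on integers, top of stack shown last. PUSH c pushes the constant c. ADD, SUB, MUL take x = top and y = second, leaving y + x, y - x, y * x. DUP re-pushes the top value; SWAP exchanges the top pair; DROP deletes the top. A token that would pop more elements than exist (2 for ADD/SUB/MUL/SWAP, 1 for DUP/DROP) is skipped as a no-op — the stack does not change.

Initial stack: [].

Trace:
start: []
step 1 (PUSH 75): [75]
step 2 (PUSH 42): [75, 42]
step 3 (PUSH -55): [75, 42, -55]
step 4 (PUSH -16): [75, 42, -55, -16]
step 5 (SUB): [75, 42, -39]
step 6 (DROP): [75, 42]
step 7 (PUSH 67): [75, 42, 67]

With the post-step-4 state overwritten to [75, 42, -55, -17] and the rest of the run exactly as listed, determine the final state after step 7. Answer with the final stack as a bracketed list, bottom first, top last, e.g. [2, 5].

state after step 4 := [75, 42, -55, -17]
step 5 (SUB): [75, 42, -38]
step 6 (DROP): [75, 42]
step 7 (PUSH 67): [75, 42, 67]

[75, 42, 67]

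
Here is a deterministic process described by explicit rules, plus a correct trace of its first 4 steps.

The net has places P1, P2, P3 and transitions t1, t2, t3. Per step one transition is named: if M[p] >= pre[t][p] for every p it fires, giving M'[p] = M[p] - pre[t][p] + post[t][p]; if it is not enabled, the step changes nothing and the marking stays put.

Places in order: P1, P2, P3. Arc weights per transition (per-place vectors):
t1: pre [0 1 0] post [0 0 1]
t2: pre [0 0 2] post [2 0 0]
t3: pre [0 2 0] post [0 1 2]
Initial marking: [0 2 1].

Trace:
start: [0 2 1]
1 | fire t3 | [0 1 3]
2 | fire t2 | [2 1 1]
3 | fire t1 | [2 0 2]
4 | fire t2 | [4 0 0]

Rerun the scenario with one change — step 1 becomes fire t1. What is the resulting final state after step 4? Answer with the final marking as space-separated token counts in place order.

(re-executing from step 1 with the substitution; state before step 1: [0 2 1])
1 | fire t1 | [0 1 2]
2 | fire t2 | [2 1 0]
3 | fire t1 | [2 0 1]
4 | fire t2 | [2 0 1]

2 0 1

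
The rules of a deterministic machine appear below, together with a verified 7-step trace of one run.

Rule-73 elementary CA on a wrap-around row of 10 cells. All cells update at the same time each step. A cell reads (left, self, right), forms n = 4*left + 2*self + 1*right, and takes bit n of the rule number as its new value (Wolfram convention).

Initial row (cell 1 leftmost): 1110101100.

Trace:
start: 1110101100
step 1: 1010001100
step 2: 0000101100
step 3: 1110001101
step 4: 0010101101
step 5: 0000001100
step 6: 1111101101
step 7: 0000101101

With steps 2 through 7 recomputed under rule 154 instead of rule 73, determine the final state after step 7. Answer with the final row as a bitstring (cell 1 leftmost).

0100101010

(re-executing steps 2..7 under rule 154; state before step 2: 1010001100)
step 2: 0001011011
step 3: 1010010010
step 4: 0001101100
step 5: 0011001010
step 6: 0110110001
step 7: 0100101010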